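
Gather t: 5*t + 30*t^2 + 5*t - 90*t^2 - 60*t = -60*t^2 - 50*t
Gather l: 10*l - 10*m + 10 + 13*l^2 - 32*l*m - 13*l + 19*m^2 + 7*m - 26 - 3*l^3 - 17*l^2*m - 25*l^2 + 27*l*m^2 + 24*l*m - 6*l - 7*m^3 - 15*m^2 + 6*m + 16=-3*l^3 + l^2*(-17*m - 12) + l*(27*m^2 - 8*m - 9) - 7*m^3 + 4*m^2 + 3*m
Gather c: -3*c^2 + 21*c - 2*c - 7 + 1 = -3*c^2 + 19*c - 6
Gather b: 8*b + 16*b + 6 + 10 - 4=24*b + 12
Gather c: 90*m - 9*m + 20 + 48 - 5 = 81*m + 63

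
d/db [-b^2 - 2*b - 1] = -2*b - 2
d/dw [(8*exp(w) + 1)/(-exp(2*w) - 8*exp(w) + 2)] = 2*(4*exp(2*w) + exp(w) + 12)*exp(w)/(exp(4*w) + 16*exp(3*w) + 60*exp(2*w) - 32*exp(w) + 4)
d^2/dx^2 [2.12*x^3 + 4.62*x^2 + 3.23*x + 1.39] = 12.72*x + 9.24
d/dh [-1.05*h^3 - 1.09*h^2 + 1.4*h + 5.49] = -3.15*h^2 - 2.18*h + 1.4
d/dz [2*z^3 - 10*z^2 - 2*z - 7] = 6*z^2 - 20*z - 2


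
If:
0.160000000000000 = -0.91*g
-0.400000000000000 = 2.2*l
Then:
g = -0.18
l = -0.18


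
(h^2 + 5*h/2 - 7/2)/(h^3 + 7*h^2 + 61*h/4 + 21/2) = 2*(h - 1)/(2*h^2 + 7*h + 6)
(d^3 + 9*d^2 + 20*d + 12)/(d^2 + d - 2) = (d^2 + 7*d + 6)/(d - 1)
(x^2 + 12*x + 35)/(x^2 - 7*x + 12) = (x^2 + 12*x + 35)/(x^2 - 7*x + 12)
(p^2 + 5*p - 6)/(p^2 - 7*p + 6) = (p + 6)/(p - 6)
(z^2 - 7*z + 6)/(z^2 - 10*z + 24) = (z - 1)/(z - 4)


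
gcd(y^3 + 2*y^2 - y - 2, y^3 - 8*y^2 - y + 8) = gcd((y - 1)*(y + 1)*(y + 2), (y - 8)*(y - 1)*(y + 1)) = y^2 - 1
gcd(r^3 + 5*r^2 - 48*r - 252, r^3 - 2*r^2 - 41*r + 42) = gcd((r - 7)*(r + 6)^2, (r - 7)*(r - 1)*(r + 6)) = r^2 - r - 42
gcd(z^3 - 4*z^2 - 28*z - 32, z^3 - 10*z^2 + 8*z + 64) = z^2 - 6*z - 16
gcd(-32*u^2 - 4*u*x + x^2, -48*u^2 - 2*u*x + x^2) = -8*u + x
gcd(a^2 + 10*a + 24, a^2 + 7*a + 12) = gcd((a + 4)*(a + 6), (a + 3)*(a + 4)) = a + 4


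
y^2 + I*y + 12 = (y - 3*I)*(y + 4*I)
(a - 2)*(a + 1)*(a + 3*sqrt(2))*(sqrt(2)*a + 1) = sqrt(2)*a^4 - sqrt(2)*a^3 + 7*a^3 - 7*a^2 + sqrt(2)*a^2 - 14*a - 3*sqrt(2)*a - 6*sqrt(2)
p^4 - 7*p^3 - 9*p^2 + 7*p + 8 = (p - 8)*(p - 1)*(p + 1)^2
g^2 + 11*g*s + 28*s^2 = (g + 4*s)*(g + 7*s)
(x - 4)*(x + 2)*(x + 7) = x^3 + 5*x^2 - 22*x - 56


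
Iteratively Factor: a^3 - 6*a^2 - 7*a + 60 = (a - 4)*(a^2 - 2*a - 15) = (a - 5)*(a - 4)*(a + 3)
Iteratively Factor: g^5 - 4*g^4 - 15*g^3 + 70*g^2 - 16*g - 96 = (g + 4)*(g^4 - 8*g^3 + 17*g^2 + 2*g - 24) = (g + 1)*(g + 4)*(g^3 - 9*g^2 + 26*g - 24) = (g - 2)*(g + 1)*(g + 4)*(g^2 - 7*g + 12) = (g - 3)*(g - 2)*(g + 1)*(g + 4)*(g - 4)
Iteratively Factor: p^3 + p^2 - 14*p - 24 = (p + 3)*(p^2 - 2*p - 8) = (p + 2)*(p + 3)*(p - 4)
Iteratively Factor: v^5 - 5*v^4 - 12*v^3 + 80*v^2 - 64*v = (v - 1)*(v^4 - 4*v^3 - 16*v^2 + 64*v) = (v - 4)*(v - 1)*(v^3 - 16*v) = (v - 4)*(v - 1)*(v + 4)*(v^2 - 4*v) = (v - 4)^2*(v - 1)*(v + 4)*(v)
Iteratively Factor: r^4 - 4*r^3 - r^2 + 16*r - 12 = (r - 1)*(r^3 - 3*r^2 - 4*r + 12) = (r - 2)*(r - 1)*(r^2 - r - 6) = (r - 2)*(r - 1)*(r + 2)*(r - 3)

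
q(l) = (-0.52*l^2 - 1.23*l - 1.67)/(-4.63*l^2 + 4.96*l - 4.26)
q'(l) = (-1.04*l - 1.23)/(-4.63*l^2 + 4.96*l - 4.26) + (9.26*l - 4.96)*(-0.52*l^2 - 1.23*l - 1.67)/(-4.63*l^2 + 4.96*l - 4.26)^2 = (-8.2741*l^2 - 11.0338*l + 13.523)/(21.4369*l^4 - 45.9296*l^3 + 64.0492*l^2 - 42.2592*l + 18.1476)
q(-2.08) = 0.04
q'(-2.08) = 0.00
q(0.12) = 0.49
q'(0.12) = 0.87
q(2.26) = 0.43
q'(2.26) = -0.19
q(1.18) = 0.79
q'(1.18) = -0.47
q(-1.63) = 0.04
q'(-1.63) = 0.02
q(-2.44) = 0.04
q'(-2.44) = -0.00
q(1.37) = 0.70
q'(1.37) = -0.45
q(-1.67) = 0.04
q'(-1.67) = 0.01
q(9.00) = 0.16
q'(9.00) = -0.01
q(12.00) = 0.15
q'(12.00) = -0.00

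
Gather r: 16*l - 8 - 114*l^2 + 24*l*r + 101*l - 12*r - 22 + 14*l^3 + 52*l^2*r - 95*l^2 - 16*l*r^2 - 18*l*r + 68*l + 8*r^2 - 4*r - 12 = 14*l^3 - 209*l^2 + 185*l + r^2*(8 - 16*l) + r*(52*l^2 + 6*l - 16) - 42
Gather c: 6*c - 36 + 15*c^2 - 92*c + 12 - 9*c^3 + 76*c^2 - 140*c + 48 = -9*c^3 + 91*c^2 - 226*c + 24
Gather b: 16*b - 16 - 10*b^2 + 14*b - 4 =-10*b^2 + 30*b - 20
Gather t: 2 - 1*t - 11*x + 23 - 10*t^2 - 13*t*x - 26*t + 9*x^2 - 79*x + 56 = -10*t^2 + t*(-13*x - 27) + 9*x^2 - 90*x + 81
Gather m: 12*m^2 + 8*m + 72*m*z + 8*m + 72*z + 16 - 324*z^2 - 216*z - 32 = 12*m^2 + m*(72*z + 16) - 324*z^2 - 144*z - 16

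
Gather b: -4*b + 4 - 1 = 3 - 4*b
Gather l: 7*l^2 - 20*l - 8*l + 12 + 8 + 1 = 7*l^2 - 28*l + 21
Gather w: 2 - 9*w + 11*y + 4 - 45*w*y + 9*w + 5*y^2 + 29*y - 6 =-45*w*y + 5*y^2 + 40*y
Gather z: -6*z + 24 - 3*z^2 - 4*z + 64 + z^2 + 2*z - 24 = -2*z^2 - 8*z + 64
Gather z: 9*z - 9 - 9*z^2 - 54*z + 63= -9*z^2 - 45*z + 54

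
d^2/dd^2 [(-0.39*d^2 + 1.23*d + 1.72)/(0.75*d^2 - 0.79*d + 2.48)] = (-2.22044604925031e-16*d^4 + 0.921600000000001*d^3 + 10.1574*d^2 - 19.8414*d - 4.229176)/(0.421875*d^6 - 1.333125*d^5 + 5.589225*d^4 - 9.309439*d^3 + 18.481704*d^2 - 14.576448*d + 15.252992)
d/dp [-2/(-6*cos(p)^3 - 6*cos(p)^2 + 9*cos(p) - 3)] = 8*(4*cos(p) + 3*cos(2*p))*sin(p)/(3*(-4*sin(p)^2 - 3*cos(p) + cos(3*p) + 6)^2)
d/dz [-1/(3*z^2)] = 2/(3*z^3)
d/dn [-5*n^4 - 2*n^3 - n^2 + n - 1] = -20*n^3 - 6*n^2 - 2*n + 1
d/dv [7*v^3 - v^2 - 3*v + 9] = 21*v^2 - 2*v - 3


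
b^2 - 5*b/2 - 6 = (b - 4)*(b + 3/2)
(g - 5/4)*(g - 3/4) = g^2 - 2*g + 15/16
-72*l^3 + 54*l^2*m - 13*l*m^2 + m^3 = (-6*l + m)*(-4*l + m)*(-3*l + m)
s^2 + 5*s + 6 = (s + 2)*(s + 3)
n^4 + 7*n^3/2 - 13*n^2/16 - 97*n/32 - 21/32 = (n - 1)*(n + 1/4)*(n + 3/4)*(n + 7/2)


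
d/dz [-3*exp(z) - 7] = -3*exp(z)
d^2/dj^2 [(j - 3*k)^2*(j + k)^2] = 12*j^2 - 24*j*k - 4*k^2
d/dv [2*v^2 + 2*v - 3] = 4*v + 2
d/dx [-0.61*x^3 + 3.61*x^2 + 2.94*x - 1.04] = -1.83*x^2 + 7.22*x + 2.94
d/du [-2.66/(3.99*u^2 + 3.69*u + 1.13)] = (21.2268*u + 9.8154)/(3.99*u^2 + 3.69*u + 1.13)^2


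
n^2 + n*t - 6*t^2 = (n - 2*t)*(n + 3*t)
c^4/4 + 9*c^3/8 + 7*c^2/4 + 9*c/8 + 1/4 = (c/4 + 1/2)*(c + 1/2)*(c + 1)^2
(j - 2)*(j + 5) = j^2 + 3*j - 10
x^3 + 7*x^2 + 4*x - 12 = (x - 1)*(x + 2)*(x + 6)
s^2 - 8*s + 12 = (s - 6)*(s - 2)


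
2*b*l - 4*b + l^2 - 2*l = (2*b + l)*(l - 2)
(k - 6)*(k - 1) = k^2 - 7*k + 6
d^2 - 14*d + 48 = (d - 8)*(d - 6)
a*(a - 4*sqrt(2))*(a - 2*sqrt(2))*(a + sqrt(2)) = a^4 - 5*sqrt(2)*a^3 + 4*a^2 + 16*sqrt(2)*a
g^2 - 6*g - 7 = (g - 7)*(g + 1)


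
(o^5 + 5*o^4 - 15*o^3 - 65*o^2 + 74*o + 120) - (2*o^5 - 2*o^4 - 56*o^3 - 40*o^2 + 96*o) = -o^5 + 7*o^4 + 41*o^3 - 25*o^2 - 22*o + 120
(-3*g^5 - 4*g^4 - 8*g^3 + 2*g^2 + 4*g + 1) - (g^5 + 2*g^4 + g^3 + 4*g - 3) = -4*g^5 - 6*g^4 - 9*g^3 + 2*g^2 + 4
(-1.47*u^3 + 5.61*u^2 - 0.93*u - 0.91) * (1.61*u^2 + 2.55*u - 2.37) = -2.3667*u^5 + 5.2836*u^4 + 16.2921*u^3 - 17.1323*u^2 - 0.1164*u + 2.1567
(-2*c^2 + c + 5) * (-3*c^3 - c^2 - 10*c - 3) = 6*c^5 - c^4 + 4*c^3 - 9*c^2 - 53*c - 15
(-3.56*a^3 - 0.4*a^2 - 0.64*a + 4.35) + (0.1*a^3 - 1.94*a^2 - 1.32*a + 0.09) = -3.46*a^3 - 2.34*a^2 - 1.96*a + 4.44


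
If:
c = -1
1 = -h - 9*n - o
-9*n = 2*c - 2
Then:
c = -1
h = -o - 5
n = 4/9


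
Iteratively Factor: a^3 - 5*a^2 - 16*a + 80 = (a + 4)*(a^2 - 9*a + 20) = (a - 5)*(a + 4)*(a - 4)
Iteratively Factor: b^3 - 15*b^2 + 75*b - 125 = (b - 5)*(b^2 - 10*b + 25) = (b - 5)^2*(b - 5)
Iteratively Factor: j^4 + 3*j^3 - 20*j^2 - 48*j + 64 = (j - 1)*(j^3 + 4*j^2 - 16*j - 64) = (j - 1)*(j + 4)*(j^2 - 16) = (j - 1)*(j + 4)^2*(j - 4)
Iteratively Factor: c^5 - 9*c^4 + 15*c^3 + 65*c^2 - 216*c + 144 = (c - 4)*(c^4 - 5*c^3 - 5*c^2 + 45*c - 36) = (c - 4)*(c - 1)*(c^3 - 4*c^2 - 9*c + 36) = (c - 4)*(c - 3)*(c - 1)*(c^2 - c - 12) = (c - 4)^2*(c - 3)*(c - 1)*(c + 3)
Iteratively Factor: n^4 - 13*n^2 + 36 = (n + 3)*(n^3 - 3*n^2 - 4*n + 12) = (n - 2)*(n + 3)*(n^2 - n - 6) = (n - 3)*(n - 2)*(n + 3)*(n + 2)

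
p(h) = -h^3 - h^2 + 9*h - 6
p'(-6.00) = -87.00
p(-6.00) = 120.00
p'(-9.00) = -216.00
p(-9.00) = 561.00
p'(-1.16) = 7.28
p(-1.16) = -16.22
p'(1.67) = -2.71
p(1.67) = 1.58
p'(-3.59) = -22.48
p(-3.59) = -4.93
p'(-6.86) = -118.46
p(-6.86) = 208.03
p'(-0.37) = 9.33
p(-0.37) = -9.42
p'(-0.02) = 9.04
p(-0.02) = -6.18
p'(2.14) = -9.02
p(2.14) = -1.12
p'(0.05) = 8.89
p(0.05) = -5.55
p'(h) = -3*h^2 - 2*h + 9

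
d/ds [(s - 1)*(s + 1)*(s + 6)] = 3*s^2 + 12*s - 1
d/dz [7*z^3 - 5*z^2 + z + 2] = 21*z^2 - 10*z + 1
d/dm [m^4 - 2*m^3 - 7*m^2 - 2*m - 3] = 4*m^3 - 6*m^2 - 14*m - 2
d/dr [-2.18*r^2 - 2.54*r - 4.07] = -4.36*r - 2.54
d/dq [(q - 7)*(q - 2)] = 2*q - 9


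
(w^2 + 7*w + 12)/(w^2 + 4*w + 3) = (w + 4)/(w + 1)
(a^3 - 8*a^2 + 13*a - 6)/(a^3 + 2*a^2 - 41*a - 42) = (a^2 - 2*a + 1)/(a^2 + 8*a + 7)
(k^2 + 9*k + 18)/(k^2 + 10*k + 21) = (k + 6)/(k + 7)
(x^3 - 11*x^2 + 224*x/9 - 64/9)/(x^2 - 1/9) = (3*x^2 - 32*x + 64)/(3*x + 1)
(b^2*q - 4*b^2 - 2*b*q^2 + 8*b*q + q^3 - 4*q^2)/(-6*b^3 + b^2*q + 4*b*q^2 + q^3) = (-b*q + 4*b + q^2 - 4*q)/(6*b^2 + 5*b*q + q^2)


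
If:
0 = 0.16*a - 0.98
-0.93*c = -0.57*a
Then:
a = 6.12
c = 3.75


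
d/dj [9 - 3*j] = -3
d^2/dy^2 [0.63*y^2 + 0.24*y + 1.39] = 1.26000000000000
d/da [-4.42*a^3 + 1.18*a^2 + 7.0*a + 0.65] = -13.26*a^2 + 2.36*a + 7.0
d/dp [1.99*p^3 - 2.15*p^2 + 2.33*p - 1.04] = 5.97*p^2 - 4.3*p + 2.33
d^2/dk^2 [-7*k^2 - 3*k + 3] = -14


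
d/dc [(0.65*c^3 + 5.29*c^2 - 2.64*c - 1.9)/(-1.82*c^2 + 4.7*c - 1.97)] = (-1.183*c^4 + 6.11*c^3 + 16.2167*c^2 - 27.7586*c + 14.1308)/(3.3124*c^4 - 17.108*c^3 + 29.2608*c^2 - 18.518*c + 3.8809)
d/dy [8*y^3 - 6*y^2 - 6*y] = 24*y^2 - 12*y - 6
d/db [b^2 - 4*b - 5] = 2*b - 4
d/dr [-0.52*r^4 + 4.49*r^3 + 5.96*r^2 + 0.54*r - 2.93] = -2.08*r^3 + 13.47*r^2 + 11.92*r + 0.54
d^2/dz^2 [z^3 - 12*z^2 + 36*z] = 6*z - 24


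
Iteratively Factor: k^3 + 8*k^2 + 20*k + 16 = (k + 2)*(k^2 + 6*k + 8) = (k + 2)^2*(k + 4)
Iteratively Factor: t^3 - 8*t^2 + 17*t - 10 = (t - 2)*(t^2 - 6*t + 5) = (t - 2)*(t - 1)*(t - 5)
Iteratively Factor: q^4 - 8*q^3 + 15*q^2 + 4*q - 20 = (q + 1)*(q^3 - 9*q^2 + 24*q - 20) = (q - 2)*(q + 1)*(q^2 - 7*q + 10) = (q - 5)*(q - 2)*(q + 1)*(q - 2)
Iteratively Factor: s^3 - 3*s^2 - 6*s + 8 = (s - 1)*(s^2 - 2*s - 8) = (s - 1)*(s + 2)*(s - 4)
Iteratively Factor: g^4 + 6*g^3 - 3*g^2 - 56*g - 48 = (g + 1)*(g^3 + 5*g^2 - 8*g - 48) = (g - 3)*(g + 1)*(g^2 + 8*g + 16) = (g - 3)*(g + 1)*(g + 4)*(g + 4)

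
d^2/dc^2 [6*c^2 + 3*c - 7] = 12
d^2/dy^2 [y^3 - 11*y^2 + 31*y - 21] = 6*y - 22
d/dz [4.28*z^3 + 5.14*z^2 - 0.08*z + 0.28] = 12.84*z^2 + 10.28*z - 0.08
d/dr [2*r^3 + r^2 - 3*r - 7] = 6*r^2 + 2*r - 3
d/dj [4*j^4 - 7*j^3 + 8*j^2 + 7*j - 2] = 16*j^3 - 21*j^2 + 16*j + 7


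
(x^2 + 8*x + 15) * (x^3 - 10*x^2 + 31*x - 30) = x^5 - 2*x^4 - 34*x^3 + 68*x^2 + 225*x - 450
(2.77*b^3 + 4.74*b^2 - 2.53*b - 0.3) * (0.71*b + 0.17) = 1.9667*b^4 + 3.8363*b^3 - 0.9905*b^2 - 0.6431*b - 0.051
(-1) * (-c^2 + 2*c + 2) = c^2 - 2*c - 2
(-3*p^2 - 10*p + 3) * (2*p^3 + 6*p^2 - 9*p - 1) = -6*p^5 - 38*p^4 - 27*p^3 + 111*p^2 - 17*p - 3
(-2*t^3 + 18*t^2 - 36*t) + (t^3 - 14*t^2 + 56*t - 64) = -t^3 + 4*t^2 + 20*t - 64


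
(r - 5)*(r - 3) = r^2 - 8*r + 15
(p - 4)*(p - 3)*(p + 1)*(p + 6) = p^4 - 31*p^2 + 42*p + 72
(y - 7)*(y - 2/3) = y^2 - 23*y/3 + 14/3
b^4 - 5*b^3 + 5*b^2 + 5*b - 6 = (b - 3)*(b - 2)*(b - 1)*(b + 1)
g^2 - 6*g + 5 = (g - 5)*(g - 1)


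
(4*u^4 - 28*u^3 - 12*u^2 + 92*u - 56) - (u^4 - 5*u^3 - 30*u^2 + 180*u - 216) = 3*u^4 - 23*u^3 + 18*u^2 - 88*u + 160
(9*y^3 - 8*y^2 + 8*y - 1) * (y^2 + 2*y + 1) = 9*y^5 + 10*y^4 + y^3 + 7*y^2 + 6*y - 1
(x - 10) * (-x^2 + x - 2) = -x^3 + 11*x^2 - 12*x + 20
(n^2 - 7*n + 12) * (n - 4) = n^3 - 11*n^2 + 40*n - 48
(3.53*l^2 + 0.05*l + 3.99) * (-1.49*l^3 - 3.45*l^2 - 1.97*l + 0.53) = -5.2597*l^5 - 12.253*l^4 - 13.0717*l^3 - 11.9931*l^2 - 7.8338*l + 2.1147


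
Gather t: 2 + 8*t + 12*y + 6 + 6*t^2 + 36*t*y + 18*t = 6*t^2 + t*(36*y + 26) + 12*y + 8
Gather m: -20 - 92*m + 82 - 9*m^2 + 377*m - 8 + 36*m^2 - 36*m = 27*m^2 + 249*m + 54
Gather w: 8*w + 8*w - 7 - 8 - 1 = 16*w - 16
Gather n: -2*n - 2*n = -4*n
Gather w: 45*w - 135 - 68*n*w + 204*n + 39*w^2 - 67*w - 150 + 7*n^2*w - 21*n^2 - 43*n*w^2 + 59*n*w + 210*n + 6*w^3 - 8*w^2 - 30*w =-21*n^2 + 414*n + 6*w^3 + w^2*(31 - 43*n) + w*(7*n^2 - 9*n - 52) - 285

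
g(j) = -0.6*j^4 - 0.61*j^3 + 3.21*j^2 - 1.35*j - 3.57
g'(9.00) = -1841.40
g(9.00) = -4137.00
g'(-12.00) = 3805.29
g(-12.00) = -10912.65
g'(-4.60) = 164.00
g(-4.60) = -138.71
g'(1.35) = -1.92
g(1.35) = -3.04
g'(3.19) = -77.40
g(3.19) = -57.14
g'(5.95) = -533.49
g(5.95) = -778.46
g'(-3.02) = 28.68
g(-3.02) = -3.32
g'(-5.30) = 270.52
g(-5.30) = -288.86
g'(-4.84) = 196.82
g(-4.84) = -181.93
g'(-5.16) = 246.53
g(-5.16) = -252.68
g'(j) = -2.4*j^3 - 1.83*j^2 + 6.42*j - 1.35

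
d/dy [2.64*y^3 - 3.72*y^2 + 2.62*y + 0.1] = 7.92*y^2 - 7.44*y + 2.62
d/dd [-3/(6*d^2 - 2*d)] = 3*(6*d - 1)/(2*d^2*(3*d - 1)^2)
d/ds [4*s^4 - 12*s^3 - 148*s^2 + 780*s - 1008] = 16*s^3 - 36*s^2 - 296*s + 780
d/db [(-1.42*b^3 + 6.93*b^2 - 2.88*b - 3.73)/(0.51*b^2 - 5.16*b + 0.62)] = (-0.7242*b^4 + 14.6544*b^3 - 36.9312*b^2 + 12.3978*b - 21.0324)/(0.2601*b^4 - 5.2632*b^3 + 27.258*b^2 - 6.3984*b + 0.3844)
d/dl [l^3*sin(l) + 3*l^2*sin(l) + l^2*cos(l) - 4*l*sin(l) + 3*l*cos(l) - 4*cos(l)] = l^3*cos(l) + 2*l^2*sin(l) + 3*l^2*cos(l) + 3*l*sin(l) - 2*l*cos(l) + 3*cos(l)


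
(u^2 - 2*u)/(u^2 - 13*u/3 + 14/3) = 3*u/(3*u - 7)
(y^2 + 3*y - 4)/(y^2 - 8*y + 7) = (y + 4)/(y - 7)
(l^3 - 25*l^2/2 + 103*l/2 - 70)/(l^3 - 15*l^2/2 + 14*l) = (l - 5)/l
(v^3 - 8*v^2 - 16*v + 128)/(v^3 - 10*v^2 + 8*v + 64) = (v + 4)/(v + 2)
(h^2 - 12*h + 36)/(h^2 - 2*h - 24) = (h - 6)/(h + 4)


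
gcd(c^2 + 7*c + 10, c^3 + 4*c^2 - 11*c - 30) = c^2 + 7*c + 10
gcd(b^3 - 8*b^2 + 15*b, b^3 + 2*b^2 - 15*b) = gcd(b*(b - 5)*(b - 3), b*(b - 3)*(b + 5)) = b^2 - 3*b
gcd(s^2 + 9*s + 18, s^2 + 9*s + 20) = 1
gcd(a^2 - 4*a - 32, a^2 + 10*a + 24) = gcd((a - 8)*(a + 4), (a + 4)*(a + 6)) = a + 4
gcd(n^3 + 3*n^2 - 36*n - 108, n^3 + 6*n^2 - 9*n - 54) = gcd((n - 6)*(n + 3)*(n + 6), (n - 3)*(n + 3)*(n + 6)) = n^2 + 9*n + 18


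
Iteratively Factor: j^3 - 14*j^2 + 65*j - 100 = (j - 5)*(j^2 - 9*j + 20) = (j - 5)^2*(j - 4)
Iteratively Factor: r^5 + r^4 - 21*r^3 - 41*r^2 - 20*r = (r - 5)*(r^4 + 6*r^3 + 9*r^2 + 4*r) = (r - 5)*(r + 4)*(r^3 + 2*r^2 + r) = r*(r - 5)*(r + 4)*(r^2 + 2*r + 1) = r*(r - 5)*(r + 1)*(r + 4)*(r + 1)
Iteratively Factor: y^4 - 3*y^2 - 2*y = (y + 1)*(y^3 - y^2 - 2*y) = y*(y + 1)*(y^2 - y - 2) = y*(y + 1)^2*(y - 2)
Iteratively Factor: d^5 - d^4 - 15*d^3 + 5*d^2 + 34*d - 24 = (d - 4)*(d^4 + 3*d^3 - 3*d^2 - 7*d + 6) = (d - 4)*(d - 1)*(d^3 + 4*d^2 + d - 6) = (d - 4)*(d - 1)^2*(d^2 + 5*d + 6) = (d - 4)*(d - 1)^2*(d + 2)*(d + 3)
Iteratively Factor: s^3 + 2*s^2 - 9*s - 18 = (s + 2)*(s^2 - 9) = (s + 2)*(s + 3)*(s - 3)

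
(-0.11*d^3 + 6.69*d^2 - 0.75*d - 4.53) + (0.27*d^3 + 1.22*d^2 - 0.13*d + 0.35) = 0.16*d^3 + 7.91*d^2 - 0.88*d - 4.18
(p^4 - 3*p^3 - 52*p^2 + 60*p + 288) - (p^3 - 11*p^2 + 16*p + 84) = p^4 - 4*p^3 - 41*p^2 + 44*p + 204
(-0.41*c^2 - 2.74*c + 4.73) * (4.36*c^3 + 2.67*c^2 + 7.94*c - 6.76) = -1.7876*c^5 - 13.0411*c^4 + 10.0516*c^3 - 6.3549*c^2 + 56.0786*c - 31.9748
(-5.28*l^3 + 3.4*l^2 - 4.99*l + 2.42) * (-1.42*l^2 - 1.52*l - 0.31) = 7.4976*l^5 + 3.1976*l^4 + 3.5546*l^3 + 3.0944*l^2 - 2.1315*l - 0.7502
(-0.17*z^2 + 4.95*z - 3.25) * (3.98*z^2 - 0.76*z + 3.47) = -0.6766*z^4 + 19.8302*z^3 - 17.2869*z^2 + 19.6465*z - 11.2775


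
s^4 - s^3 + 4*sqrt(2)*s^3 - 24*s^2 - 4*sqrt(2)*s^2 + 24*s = s*(s - 1)*(s - 2*sqrt(2))*(s + 6*sqrt(2))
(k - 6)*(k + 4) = k^2 - 2*k - 24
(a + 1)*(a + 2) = a^2 + 3*a + 2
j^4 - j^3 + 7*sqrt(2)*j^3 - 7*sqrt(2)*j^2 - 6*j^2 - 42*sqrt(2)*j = j*(j - 3)*(j + 2)*(j + 7*sqrt(2))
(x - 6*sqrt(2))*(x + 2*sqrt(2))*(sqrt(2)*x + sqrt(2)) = sqrt(2)*x^3 - 8*x^2 + sqrt(2)*x^2 - 24*sqrt(2)*x - 8*x - 24*sqrt(2)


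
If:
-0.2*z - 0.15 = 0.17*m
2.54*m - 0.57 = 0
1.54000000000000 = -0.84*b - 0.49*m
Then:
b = -1.96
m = 0.22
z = -0.94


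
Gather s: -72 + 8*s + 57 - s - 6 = 7*s - 21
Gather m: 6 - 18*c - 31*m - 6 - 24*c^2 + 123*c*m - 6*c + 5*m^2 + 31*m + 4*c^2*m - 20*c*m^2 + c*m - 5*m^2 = -24*c^2 - 20*c*m^2 - 24*c + m*(4*c^2 + 124*c)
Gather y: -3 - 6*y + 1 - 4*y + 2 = -10*y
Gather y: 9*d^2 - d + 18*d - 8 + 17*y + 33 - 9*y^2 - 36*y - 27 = 9*d^2 + 17*d - 9*y^2 - 19*y - 2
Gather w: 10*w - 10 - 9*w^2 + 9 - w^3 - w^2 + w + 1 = -w^3 - 10*w^2 + 11*w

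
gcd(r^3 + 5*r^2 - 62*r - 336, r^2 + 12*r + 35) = r + 7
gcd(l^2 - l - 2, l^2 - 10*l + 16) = l - 2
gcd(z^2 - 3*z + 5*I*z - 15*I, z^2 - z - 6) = z - 3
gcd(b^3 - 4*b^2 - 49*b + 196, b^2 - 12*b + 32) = b - 4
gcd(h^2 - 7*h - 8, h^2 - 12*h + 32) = h - 8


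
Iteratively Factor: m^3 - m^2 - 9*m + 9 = (m - 1)*(m^2 - 9) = (m - 3)*(m - 1)*(m + 3)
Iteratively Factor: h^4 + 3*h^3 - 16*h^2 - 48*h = (h)*(h^3 + 3*h^2 - 16*h - 48) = h*(h - 4)*(h^2 + 7*h + 12) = h*(h - 4)*(h + 3)*(h + 4)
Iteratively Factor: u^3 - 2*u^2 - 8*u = (u + 2)*(u^2 - 4*u) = (u - 4)*(u + 2)*(u)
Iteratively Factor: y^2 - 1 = (y - 1)*(y + 1)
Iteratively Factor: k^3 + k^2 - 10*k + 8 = (k - 2)*(k^2 + 3*k - 4) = (k - 2)*(k - 1)*(k + 4)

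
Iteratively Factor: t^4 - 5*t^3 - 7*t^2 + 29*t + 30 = (t + 2)*(t^3 - 7*t^2 + 7*t + 15) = (t - 3)*(t + 2)*(t^2 - 4*t - 5) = (t - 5)*(t - 3)*(t + 2)*(t + 1)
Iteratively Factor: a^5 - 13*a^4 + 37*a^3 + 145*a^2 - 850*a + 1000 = (a - 5)*(a^4 - 8*a^3 - 3*a^2 + 130*a - 200) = (a - 5)^2*(a^3 - 3*a^2 - 18*a + 40) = (a - 5)^2*(a + 4)*(a^2 - 7*a + 10) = (a - 5)^2*(a - 2)*(a + 4)*(a - 5)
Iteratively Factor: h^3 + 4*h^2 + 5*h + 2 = (h + 2)*(h^2 + 2*h + 1) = (h + 1)*(h + 2)*(h + 1)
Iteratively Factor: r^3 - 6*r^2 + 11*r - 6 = (r - 3)*(r^2 - 3*r + 2) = (r - 3)*(r - 2)*(r - 1)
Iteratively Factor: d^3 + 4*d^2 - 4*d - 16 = (d + 4)*(d^2 - 4) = (d + 2)*(d + 4)*(d - 2)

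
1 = 1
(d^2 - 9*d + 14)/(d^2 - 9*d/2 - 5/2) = 2*(-d^2 + 9*d - 14)/(-2*d^2 + 9*d + 5)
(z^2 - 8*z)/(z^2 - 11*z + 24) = z/(z - 3)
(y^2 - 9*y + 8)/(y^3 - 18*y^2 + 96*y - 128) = (y - 1)/(y^2 - 10*y + 16)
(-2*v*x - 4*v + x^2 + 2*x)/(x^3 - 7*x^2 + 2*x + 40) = (-2*v + x)/(x^2 - 9*x + 20)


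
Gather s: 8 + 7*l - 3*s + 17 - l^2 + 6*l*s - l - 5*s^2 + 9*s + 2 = -l^2 + 6*l - 5*s^2 + s*(6*l + 6) + 27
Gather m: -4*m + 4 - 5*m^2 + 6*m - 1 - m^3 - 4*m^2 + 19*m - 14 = -m^3 - 9*m^2 + 21*m - 11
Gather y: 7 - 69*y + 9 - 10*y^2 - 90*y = -10*y^2 - 159*y + 16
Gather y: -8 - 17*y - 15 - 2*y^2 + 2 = -2*y^2 - 17*y - 21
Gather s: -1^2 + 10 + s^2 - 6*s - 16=s^2 - 6*s - 7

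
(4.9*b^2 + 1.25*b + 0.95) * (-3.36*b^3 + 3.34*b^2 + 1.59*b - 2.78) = -16.464*b^5 + 12.166*b^4 + 8.774*b^3 - 8.4615*b^2 - 1.9645*b - 2.641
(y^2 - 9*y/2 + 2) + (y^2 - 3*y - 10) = 2*y^2 - 15*y/2 - 8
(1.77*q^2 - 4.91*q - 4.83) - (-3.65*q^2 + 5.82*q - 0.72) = 5.42*q^2 - 10.73*q - 4.11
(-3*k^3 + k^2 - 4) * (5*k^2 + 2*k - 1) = -15*k^5 - k^4 + 5*k^3 - 21*k^2 - 8*k + 4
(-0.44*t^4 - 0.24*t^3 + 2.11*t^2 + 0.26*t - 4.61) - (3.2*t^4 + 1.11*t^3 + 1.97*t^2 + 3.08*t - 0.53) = -3.64*t^4 - 1.35*t^3 + 0.14*t^2 - 2.82*t - 4.08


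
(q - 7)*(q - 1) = q^2 - 8*q + 7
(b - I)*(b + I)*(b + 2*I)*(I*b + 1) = I*b^4 - b^3 + 3*I*b^2 - b + 2*I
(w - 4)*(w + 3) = w^2 - w - 12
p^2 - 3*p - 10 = (p - 5)*(p + 2)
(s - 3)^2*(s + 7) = s^3 + s^2 - 33*s + 63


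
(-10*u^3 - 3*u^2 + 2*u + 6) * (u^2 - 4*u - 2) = -10*u^5 + 37*u^4 + 34*u^3 + 4*u^2 - 28*u - 12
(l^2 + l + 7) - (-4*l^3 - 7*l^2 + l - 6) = 4*l^3 + 8*l^2 + 13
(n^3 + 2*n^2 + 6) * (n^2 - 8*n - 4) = n^5 - 6*n^4 - 20*n^3 - 2*n^2 - 48*n - 24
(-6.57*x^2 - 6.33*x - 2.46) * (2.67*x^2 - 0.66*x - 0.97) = -17.5419*x^4 - 12.5649*x^3 + 3.9825*x^2 + 7.7637*x + 2.3862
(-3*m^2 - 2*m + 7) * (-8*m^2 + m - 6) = 24*m^4 + 13*m^3 - 40*m^2 + 19*m - 42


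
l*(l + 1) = l^2 + l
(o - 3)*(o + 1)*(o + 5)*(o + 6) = o^4 + 9*o^3 + 5*o^2 - 93*o - 90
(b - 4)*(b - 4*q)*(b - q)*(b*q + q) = b^4*q - 5*b^3*q^2 - 3*b^3*q + 4*b^2*q^3 + 15*b^2*q^2 - 4*b^2*q - 12*b*q^3 + 20*b*q^2 - 16*q^3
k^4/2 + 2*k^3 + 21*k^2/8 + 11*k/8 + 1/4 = (k/2 + 1/4)*(k + 1/2)*(k + 1)*(k + 2)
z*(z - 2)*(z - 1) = z^3 - 3*z^2 + 2*z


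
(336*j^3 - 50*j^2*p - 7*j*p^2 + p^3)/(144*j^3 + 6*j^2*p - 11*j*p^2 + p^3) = (7*j + p)/(3*j + p)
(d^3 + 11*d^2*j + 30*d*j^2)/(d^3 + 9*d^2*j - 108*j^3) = d*(d + 5*j)/(d^2 + 3*d*j - 18*j^2)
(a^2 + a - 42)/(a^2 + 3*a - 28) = (a - 6)/(a - 4)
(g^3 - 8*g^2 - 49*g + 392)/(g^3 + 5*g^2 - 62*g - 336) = (g - 7)/(g + 6)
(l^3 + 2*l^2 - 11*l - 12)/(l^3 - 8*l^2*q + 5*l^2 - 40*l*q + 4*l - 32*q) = (3 - l)/(-l + 8*q)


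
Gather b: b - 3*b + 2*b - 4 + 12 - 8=0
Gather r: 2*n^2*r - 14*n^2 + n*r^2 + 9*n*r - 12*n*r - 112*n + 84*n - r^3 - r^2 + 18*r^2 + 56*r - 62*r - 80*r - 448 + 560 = -14*n^2 - 28*n - r^3 + r^2*(n + 17) + r*(2*n^2 - 3*n - 86) + 112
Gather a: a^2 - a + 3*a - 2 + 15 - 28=a^2 + 2*a - 15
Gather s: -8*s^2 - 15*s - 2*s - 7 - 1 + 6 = -8*s^2 - 17*s - 2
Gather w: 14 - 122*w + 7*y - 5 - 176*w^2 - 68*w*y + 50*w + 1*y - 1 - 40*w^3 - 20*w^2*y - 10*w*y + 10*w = -40*w^3 + w^2*(-20*y - 176) + w*(-78*y - 62) + 8*y + 8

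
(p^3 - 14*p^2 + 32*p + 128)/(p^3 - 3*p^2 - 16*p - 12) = (p^2 - 16*p + 64)/(p^2 - 5*p - 6)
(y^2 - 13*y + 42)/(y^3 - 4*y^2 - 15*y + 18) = (y - 7)/(y^2 + 2*y - 3)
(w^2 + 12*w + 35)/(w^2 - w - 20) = (w^2 + 12*w + 35)/(w^2 - w - 20)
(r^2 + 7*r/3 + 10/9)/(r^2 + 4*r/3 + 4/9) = (3*r + 5)/(3*r + 2)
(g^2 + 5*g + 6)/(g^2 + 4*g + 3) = (g + 2)/(g + 1)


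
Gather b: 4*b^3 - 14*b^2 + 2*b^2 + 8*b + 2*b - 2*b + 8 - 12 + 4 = 4*b^3 - 12*b^2 + 8*b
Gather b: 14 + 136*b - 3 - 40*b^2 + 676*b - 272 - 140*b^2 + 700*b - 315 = -180*b^2 + 1512*b - 576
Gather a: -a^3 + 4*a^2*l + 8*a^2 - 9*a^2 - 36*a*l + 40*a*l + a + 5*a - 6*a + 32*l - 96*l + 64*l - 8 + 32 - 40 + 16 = -a^3 + a^2*(4*l - 1) + 4*a*l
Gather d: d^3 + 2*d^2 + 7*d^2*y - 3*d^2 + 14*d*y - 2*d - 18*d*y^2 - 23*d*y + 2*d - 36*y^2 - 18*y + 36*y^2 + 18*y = d^3 + d^2*(7*y - 1) + d*(-18*y^2 - 9*y)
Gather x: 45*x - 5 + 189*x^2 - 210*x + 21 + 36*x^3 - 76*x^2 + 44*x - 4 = 36*x^3 + 113*x^2 - 121*x + 12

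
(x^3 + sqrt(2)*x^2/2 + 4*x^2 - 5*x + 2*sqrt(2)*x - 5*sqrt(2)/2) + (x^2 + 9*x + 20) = x^3 + sqrt(2)*x^2/2 + 5*x^2 + 2*sqrt(2)*x + 4*x - 5*sqrt(2)/2 + 20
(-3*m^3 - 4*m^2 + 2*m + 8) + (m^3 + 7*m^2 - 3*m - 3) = -2*m^3 + 3*m^2 - m + 5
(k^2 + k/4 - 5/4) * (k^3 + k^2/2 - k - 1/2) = k^5 + 3*k^4/4 - 17*k^3/8 - 11*k^2/8 + 9*k/8 + 5/8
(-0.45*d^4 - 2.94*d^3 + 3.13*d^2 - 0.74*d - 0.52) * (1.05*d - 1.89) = -0.4725*d^5 - 2.2365*d^4 + 8.8431*d^3 - 6.6927*d^2 + 0.8526*d + 0.9828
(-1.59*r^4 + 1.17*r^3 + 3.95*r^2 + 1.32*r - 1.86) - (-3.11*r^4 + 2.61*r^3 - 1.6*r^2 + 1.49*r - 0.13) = 1.52*r^4 - 1.44*r^3 + 5.55*r^2 - 0.17*r - 1.73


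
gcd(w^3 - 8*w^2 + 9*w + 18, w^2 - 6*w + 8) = 1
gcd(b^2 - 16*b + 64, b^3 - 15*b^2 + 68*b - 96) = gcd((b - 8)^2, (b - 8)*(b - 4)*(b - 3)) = b - 8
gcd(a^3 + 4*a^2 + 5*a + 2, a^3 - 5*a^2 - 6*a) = a + 1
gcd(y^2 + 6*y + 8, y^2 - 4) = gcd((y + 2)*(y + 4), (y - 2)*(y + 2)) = y + 2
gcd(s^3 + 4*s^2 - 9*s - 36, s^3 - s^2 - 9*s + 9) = s^2 - 9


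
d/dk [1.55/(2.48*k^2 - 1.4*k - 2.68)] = (2.17 - 7.688*k)/(-2.48*k^2 + 1.4*k + 2.68)^2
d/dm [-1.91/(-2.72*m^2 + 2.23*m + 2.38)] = (4.2593 - 10.3904*m)/(-2.72*m^2 + 2.23*m + 2.38)^2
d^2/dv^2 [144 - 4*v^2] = -8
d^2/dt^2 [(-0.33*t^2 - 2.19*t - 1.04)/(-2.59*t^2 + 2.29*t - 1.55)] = (33.296004*t^3 + 33.909834*t^2 - 89.760594*t + 19.690028)/(17.373979*t^6 - 46.084647*t^5 + 71.939322*t^4 - 67.168219*t^3 + 43.05249*t^2 - 16.505175*t + 3.723875)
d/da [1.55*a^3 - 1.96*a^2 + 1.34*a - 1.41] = 4.65*a^2 - 3.92*a + 1.34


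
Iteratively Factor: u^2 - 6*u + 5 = (u - 1)*(u - 5)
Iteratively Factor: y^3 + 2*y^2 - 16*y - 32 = (y - 4)*(y^2 + 6*y + 8) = (y - 4)*(y + 2)*(y + 4)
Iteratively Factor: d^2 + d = (d + 1)*(d)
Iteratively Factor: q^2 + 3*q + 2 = (q + 1)*(q + 2)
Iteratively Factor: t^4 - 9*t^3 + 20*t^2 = (t)*(t^3 - 9*t^2 + 20*t) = t*(t - 5)*(t^2 - 4*t) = t^2*(t - 5)*(t - 4)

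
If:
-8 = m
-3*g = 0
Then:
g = 0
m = -8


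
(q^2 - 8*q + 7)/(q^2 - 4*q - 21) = (q - 1)/(q + 3)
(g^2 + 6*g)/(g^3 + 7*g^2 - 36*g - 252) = g/(g^2 + g - 42)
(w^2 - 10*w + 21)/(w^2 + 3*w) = (w^2 - 10*w + 21)/(w*(w + 3))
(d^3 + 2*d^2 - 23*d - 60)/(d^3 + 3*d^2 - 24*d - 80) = (d + 3)/(d + 4)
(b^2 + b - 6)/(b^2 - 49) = (b^2 + b - 6)/(b^2 - 49)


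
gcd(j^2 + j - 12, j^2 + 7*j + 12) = j + 4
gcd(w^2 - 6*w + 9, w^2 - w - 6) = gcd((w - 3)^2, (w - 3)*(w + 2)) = w - 3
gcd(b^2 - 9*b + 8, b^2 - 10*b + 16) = b - 8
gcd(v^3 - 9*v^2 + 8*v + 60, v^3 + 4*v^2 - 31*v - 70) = v^2 - 3*v - 10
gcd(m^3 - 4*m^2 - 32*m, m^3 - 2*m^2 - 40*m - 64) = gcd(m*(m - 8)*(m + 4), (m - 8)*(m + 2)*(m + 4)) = m^2 - 4*m - 32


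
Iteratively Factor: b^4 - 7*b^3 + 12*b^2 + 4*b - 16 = (b - 4)*(b^3 - 3*b^2 + 4) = (b - 4)*(b - 2)*(b^2 - b - 2) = (b - 4)*(b - 2)*(b + 1)*(b - 2)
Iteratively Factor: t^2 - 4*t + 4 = (t - 2)*(t - 2)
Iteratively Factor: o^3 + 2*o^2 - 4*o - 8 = (o + 2)*(o^2 - 4) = (o + 2)^2*(o - 2)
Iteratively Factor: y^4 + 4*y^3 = (y)*(y^3 + 4*y^2) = y^2*(y^2 + 4*y) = y^2*(y + 4)*(y)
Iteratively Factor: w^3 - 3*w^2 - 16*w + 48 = (w - 3)*(w^2 - 16) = (w - 3)*(w + 4)*(w - 4)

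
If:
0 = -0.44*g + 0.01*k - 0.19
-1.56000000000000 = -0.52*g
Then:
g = 3.00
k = 151.00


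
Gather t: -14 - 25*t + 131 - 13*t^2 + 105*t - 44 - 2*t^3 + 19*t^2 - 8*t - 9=-2*t^3 + 6*t^2 + 72*t + 64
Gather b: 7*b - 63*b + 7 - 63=-56*b - 56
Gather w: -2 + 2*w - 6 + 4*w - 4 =6*w - 12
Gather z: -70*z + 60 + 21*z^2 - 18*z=21*z^2 - 88*z + 60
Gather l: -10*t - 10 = -10*t - 10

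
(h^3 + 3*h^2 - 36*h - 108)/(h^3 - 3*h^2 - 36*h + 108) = (h + 3)/(h - 3)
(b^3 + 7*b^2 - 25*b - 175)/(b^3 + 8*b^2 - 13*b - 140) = (b - 5)/(b - 4)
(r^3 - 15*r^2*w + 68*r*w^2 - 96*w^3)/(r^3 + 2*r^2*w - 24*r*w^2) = (r^2 - 11*r*w + 24*w^2)/(r*(r + 6*w))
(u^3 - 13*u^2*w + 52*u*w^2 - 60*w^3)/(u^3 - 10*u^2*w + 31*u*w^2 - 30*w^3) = (u - 6*w)/(u - 3*w)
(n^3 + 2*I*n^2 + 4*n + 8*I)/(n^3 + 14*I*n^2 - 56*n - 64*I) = (n^2 + 4)/(n^2 + 12*I*n - 32)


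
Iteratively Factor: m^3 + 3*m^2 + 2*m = (m + 1)*(m^2 + 2*m) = m*(m + 1)*(m + 2)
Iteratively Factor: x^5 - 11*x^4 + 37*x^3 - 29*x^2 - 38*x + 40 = (x - 2)*(x^4 - 9*x^3 + 19*x^2 + 9*x - 20) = (x - 2)*(x - 1)*(x^3 - 8*x^2 + 11*x + 20) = (x - 2)*(x - 1)*(x + 1)*(x^2 - 9*x + 20) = (x - 5)*(x - 2)*(x - 1)*(x + 1)*(x - 4)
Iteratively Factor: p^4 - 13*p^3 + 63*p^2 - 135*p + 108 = (p - 3)*(p^3 - 10*p^2 + 33*p - 36) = (p - 3)^2*(p^2 - 7*p + 12) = (p - 4)*(p - 3)^2*(p - 3)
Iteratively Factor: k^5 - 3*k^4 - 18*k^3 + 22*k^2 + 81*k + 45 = (k + 1)*(k^4 - 4*k^3 - 14*k^2 + 36*k + 45) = (k - 3)*(k + 1)*(k^3 - k^2 - 17*k - 15) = (k - 3)*(k + 1)^2*(k^2 - 2*k - 15) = (k - 3)*(k + 1)^2*(k + 3)*(k - 5)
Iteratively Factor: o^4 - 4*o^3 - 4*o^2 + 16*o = (o)*(o^3 - 4*o^2 - 4*o + 16) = o*(o - 2)*(o^2 - 2*o - 8) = o*(o - 2)*(o + 2)*(o - 4)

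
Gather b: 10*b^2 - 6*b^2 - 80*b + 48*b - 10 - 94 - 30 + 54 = 4*b^2 - 32*b - 80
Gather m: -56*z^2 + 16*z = -56*z^2 + 16*z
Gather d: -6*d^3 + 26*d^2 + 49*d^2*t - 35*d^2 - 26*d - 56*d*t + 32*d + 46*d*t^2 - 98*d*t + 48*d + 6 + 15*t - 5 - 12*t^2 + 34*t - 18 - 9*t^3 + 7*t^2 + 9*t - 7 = -6*d^3 + d^2*(49*t - 9) + d*(46*t^2 - 154*t + 54) - 9*t^3 - 5*t^2 + 58*t - 24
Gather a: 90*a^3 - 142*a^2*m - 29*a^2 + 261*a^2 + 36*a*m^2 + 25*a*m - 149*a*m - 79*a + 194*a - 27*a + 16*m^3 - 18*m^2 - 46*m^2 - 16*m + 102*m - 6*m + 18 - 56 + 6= 90*a^3 + a^2*(232 - 142*m) + a*(36*m^2 - 124*m + 88) + 16*m^3 - 64*m^2 + 80*m - 32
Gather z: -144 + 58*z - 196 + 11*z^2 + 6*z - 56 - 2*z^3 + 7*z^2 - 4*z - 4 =-2*z^3 + 18*z^2 + 60*z - 400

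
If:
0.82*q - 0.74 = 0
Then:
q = 0.90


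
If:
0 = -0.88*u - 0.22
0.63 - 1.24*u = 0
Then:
No Solution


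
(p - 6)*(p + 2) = p^2 - 4*p - 12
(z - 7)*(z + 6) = z^2 - z - 42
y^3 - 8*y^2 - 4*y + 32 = (y - 8)*(y - 2)*(y + 2)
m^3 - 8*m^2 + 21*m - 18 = (m - 3)^2*(m - 2)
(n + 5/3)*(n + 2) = n^2 + 11*n/3 + 10/3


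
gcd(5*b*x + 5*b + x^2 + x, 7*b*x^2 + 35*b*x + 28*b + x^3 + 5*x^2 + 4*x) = x + 1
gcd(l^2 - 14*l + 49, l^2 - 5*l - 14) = l - 7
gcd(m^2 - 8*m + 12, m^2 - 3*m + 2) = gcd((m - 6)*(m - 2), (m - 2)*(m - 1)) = m - 2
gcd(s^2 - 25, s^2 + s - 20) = s + 5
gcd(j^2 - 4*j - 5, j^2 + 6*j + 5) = j + 1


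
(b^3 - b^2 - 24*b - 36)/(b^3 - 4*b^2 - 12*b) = (b + 3)/b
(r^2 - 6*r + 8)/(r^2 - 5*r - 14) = (-r^2 + 6*r - 8)/(-r^2 + 5*r + 14)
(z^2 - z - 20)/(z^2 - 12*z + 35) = (z + 4)/(z - 7)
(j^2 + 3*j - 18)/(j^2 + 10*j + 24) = (j - 3)/(j + 4)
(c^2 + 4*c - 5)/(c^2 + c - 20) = (c - 1)/(c - 4)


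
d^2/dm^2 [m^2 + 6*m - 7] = 2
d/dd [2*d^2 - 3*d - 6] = 4*d - 3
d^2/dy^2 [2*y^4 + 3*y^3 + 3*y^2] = 24*y^2 + 18*y + 6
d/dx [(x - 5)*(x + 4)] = 2*x - 1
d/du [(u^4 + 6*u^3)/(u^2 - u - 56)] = u^2*(-u*(u + 6)*(2*u - 1) + 2*(-2*u - 9)*(-u^2 + u + 56))/(-u^2 + u + 56)^2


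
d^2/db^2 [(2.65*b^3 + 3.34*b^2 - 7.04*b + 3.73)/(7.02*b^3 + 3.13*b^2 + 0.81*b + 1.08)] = (4.54747350886464e-13*b^7 + 212.738292*b^6 - 2172.014676*b^5 + 922.621752*b^4 + 867.555902*b^3 + 933.17145*b^2 + 48.397662*b - 0.214541999999996)/(345.948408*b^9 + 462.742956*b^8 + 326.074086*b^7 + 297.119629*b^6 + 180.006381*b^5 + 74.749311*b^4 + 41.524569*b^3 + 13.07826*b^2 + 2.834352*b + 1.259712)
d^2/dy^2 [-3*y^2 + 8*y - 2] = -6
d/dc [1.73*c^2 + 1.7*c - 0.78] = 3.46*c + 1.7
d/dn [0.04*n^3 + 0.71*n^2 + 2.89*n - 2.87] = 0.12*n^2 + 1.42*n + 2.89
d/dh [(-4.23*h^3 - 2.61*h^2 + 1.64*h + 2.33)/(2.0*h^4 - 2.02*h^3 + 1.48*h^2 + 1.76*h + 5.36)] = (8.46*h^6 + 10.44*h^5 - 21.3726*h^4 - 26.904*h^3 - 60.9194*h^2 - 34.876*h + 4.6896)/(4.0*h^8 - 8.08*h^7 + 10.0004*h^6 + 1.0608*h^5 + 16.52*h^4 - 16.4448*h^3 + 18.9632*h^2 + 18.8672*h + 28.7296)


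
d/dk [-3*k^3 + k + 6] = 1 - 9*k^2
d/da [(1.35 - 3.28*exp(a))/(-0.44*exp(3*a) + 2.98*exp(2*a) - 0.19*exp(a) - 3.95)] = (-2.8864*exp(3*a) + 11.5564*exp(2*a) - 8.046*exp(a) + 13.2125)*exp(a)/(0.1936*exp(6*a) - 2.6224*exp(5*a) + 9.0476*exp(4*a) + 2.3436*exp(3*a) - 23.5059*exp(2*a) + 1.501*exp(a) + 15.6025)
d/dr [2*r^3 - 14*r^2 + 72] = 2*r*(3*r - 14)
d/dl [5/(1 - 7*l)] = 35/(7*l - 1)^2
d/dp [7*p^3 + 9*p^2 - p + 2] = 21*p^2 + 18*p - 1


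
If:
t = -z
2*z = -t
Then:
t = 0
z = 0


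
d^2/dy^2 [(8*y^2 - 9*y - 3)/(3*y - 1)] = -92/(27*y^3 - 27*y^2 + 9*y - 1)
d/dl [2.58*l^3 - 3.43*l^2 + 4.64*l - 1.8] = 7.74*l^2 - 6.86*l + 4.64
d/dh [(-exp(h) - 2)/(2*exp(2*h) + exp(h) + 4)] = ((exp(h) + 2)*(4*exp(h) + 1) - 2*exp(2*h) - exp(h) - 4)*exp(h)/(2*exp(2*h) + exp(h) + 4)^2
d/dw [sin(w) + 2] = cos(w)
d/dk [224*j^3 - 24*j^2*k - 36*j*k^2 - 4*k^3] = -24*j^2 - 72*j*k - 12*k^2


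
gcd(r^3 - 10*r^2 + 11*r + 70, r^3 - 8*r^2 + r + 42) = r^2 - 5*r - 14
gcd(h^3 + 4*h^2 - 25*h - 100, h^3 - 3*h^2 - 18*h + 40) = h^2 - h - 20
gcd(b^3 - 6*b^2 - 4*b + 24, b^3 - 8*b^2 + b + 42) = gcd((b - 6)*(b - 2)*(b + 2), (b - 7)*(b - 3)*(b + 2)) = b + 2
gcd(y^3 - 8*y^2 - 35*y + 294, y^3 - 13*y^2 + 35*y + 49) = y^2 - 14*y + 49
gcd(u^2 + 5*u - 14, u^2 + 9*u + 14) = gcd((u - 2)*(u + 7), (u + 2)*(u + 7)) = u + 7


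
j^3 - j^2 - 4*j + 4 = (j - 2)*(j - 1)*(j + 2)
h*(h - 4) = h^2 - 4*h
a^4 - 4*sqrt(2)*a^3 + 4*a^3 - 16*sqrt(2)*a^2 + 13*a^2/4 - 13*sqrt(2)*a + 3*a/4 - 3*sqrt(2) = (a + 1/2)^2*(a + 3)*(a - 4*sqrt(2))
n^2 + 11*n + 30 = (n + 5)*(n + 6)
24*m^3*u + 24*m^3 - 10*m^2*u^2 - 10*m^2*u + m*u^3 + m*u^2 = (-6*m + u)*(-4*m + u)*(m*u + m)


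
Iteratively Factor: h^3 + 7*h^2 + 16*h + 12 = (h + 2)*(h^2 + 5*h + 6) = (h + 2)*(h + 3)*(h + 2)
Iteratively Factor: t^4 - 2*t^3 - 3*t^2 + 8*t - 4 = (t - 1)*(t^3 - t^2 - 4*t + 4) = (t - 1)*(t + 2)*(t^2 - 3*t + 2) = (t - 2)*(t - 1)*(t + 2)*(t - 1)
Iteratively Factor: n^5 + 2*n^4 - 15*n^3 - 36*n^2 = (n - 4)*(n^4 + 6*n^3 + 9*n^2) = (n - 4)*(n + 3)*(n^3 + 3*n^2) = n*(n - 4)*(n + 3)*(n^2 + 3*n) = n*(n - 4)*(n + 3)^2*(n)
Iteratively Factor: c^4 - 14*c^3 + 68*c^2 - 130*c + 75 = (c - 5)*(c^3 - 9*c^2 + 23*c - 15) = (c - 5)^2*(c^2 - 4*c + 3) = (c - 5)^2*(c - 1)*(c - 3)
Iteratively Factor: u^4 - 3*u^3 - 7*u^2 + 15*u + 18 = (u - 3)*(u^3 - 7*u - 6) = (u - 3)*(u + 2)*(u^2 - 2*u - 3) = (u - 3)*(u + 1)*(u + 2)*(u - 3)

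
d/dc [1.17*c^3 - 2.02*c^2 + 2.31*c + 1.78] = 3.51*c^2 - 4.04*c + 2.31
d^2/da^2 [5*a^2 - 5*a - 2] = 10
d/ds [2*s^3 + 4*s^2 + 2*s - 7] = 6*s^2 + 8*s + 2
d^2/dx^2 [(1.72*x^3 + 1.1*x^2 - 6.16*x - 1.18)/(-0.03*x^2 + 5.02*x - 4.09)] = (-1.73472347597681e-18*x^5 - 86.58752*x^3 + 212.704368*x^2 - 178.235232*x + 275.333328)/(2.7e-5*x^6 - 0.013554*x^5 + 2.279079*x^4 - 130.201732*x^3 + 310.714437*x^2 - 251.925186*x + 68.417929)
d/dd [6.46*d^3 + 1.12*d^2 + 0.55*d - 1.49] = 19.38*d^2 + 2.24*d + 0.55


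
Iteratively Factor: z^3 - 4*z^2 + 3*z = (z - 1)*(z^2 - 3*z) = (z - 3)*(z - 1)*(z)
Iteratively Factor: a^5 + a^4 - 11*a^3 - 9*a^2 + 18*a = (a + 3)*(a^4 - 2*a^3 - 5*a^2 + 6*a) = (a - 3)*(a + 3)*(a^3 + a^2 - 2*a) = (a - 3)*(a - 1)*(a + 3)*(a^2 + 2*a) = a*(a - 3)*(a - 1)*(a + 3)*(a + 2)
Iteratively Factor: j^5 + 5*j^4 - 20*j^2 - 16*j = (j + 2)*(j^4 + 3*j^3 - 6*j^2 - 8*j) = (j + 2)*(j + 4)*(j^3 - j^2 - 2*j) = (j + 1)*(j + 2)*(j + 4)*(j^2 - 2*j) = (j - 2)*(j + 1)*(j + 2)*(j + 4)*(j)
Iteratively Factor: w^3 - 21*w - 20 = (w + 4)*(w^2 - 4*w - 5) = (w - 5)*(w + 4)*(w + 1)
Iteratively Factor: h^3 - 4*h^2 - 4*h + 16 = (h - 2)*(h^2 - 2*h - 8) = (h - 4)*(h - 2)*(h + 2)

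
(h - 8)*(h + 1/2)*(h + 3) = h^3 - 9*h^2/2 - 53*h/2 - 12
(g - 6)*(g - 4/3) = g^2 - 22*g/3 + 8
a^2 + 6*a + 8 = (a + 2)*(a + 4)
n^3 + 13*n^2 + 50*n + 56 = (n + 2)*(n + 4)*(n + 7)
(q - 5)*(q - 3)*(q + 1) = q^3 - 7*q^2 + 7*q + 15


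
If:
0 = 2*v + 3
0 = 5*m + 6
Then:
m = -6/5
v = -3/2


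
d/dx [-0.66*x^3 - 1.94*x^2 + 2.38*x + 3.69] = -1.98*x^2 - 3.88*x + 2.38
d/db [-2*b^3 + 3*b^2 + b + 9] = -6*b^2 + 6*b + 1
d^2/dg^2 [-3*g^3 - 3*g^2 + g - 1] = -18*g - 6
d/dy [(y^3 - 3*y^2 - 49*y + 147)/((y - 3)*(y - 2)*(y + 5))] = 3*(y^2 + 26*y + 49)/(y^4 + 6*y^3 - 11*y^2 - 60*y + 100)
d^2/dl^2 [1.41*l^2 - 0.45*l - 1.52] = 2.82000000000000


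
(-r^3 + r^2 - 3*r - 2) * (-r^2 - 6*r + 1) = r^5 + 5*r^4 - 4*r^3 + 21*r^2 + 9*r - 2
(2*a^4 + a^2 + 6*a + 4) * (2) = 4*a^4 + 2*a^2 + 12*a + 8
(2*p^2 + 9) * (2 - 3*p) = -6*p^3 + 4*p^2 - 27*p + 18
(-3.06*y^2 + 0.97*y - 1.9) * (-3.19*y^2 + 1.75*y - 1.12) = 9.7614*y^4 - 8.4493*y^3 + 11.1857*y^2 - 4.4114*y + 2.128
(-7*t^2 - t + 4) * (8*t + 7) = -56*t^3 - 57*t^2 + 25*t + 28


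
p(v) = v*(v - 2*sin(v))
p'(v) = v*(1 - 2*cos(v)) + v - 2*sin(v) = -2*v*cos(v) + 2*v - 2*sin(v)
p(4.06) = 22.94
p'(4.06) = 14.64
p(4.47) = 28.66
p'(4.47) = 13.03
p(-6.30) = 39.48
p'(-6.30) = 0.03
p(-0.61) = -0.33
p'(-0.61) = 0.93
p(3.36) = 12.75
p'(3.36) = 13.71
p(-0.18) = -0.03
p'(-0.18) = 0.35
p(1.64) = -0.58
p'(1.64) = 1.51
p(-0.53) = -0.25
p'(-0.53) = 0.87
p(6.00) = 39.35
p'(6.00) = 1.04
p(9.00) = 73.58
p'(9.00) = 33.58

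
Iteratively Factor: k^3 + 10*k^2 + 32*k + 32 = (k + 4)*(k^2 + 6*k + 8) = (k + 2)*(k + 4)*(k + 4)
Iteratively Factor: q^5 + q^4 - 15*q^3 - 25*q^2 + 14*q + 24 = (q + 3)*(q^4 - 2*q^3 - 9*q^2 + 2*q + 8) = (q + 2)*(q + 3)*(q^3 - 4*q^2 - q + 4) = (q - 1)*(q + 2)*(q + 3)*(q^2 - 3*q - 4) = (q - 1)*(q + 1)*(q + 2)*(q + 3)*(q - 4)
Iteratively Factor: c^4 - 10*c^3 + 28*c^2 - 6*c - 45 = (c - 5)*(c^3 - 5*c^2 + 3*c + 9) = (c - 5)*(c - 3)*(c^2 - 2*c - 3) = (c - 5)*(c - 3)*(c + 1)*(c - 3)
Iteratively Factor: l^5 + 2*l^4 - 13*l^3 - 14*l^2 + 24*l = (l + 2)*(l^4 - 13*l^2 + 12*l) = (l - 1)*(l + 2)*(l^3 + l^2 - 12*l) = (l - 3)*(l - 1)*(l + 2)*(l^2 + 4*l) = l*(l - 3)*(l - 1)*(l + 2)*(l + 4)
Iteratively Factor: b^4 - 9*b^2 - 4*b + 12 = (b - 1)*(b^3 + b^2 - 8*b - 12) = (b - 1)*(b + 2)*(b^2 - b - 6) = (b - 1)*(b + 2)^2*(b - 3)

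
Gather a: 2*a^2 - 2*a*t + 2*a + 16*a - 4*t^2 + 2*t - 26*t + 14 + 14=2*a^2 + a*(18 - 2*t) - 4*t^2 - 24*t + 28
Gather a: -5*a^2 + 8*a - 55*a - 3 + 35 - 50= -5*a^2 - 47*a - 18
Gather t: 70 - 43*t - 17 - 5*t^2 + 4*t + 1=-5*t^2 - 39*t + 54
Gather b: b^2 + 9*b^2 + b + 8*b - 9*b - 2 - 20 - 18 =10*b^2 - 40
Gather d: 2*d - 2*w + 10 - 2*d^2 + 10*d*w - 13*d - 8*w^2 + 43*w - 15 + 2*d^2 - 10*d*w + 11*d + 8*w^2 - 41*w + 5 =0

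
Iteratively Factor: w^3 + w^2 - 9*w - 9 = (w - 3)*(w^2 + 4*w + 3) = (w - 3)*(w + 1)*(w + 3)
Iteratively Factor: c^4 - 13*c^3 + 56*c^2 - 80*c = (c)*(c^3 - 13*c^2 + 56*c - 80) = c*(c - 4)*(c^2 - 9*c + 20) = c*(c - 4)^2*(c - 5)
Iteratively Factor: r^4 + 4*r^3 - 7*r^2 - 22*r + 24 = (r + 3)*(r^3 + r^2 - 10*r + 8) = (r - 1)*(r + 3)*(r^2 + 2*r - 8) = (r - 2)*(r - 1)*(r + 3)*(r + 4)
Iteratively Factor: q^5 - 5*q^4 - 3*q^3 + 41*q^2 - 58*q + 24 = (q - 2)*(q^4 - 3*q^3 - 9*q^2 + 23*q - 12) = (q - 2)*(q - 1)*(q^3 - 2*q^2 - 11*q + 12) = (q - 4)*(q - 2)*(q - 1)*(q^2 + 2*q - 3) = (q - 4)*(q - 2)*(q - 1)*(q + 3)*(q - 1)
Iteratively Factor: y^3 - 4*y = (y - 2)*(y^2 + 2*y) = y*(y - 2)*(y + 2)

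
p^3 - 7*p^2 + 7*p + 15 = (p - 5)*(p - 3)*(p + 1)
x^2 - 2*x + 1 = (x - 1)^2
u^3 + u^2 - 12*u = u*(u - 3)*(u + 4)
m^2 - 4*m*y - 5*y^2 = (m - 5*y)*(m + y)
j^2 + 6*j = j*(j + 6)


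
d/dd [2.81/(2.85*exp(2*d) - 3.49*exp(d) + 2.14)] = (9.8069 - 16.017*exp(d))*exp(d)/(2.85*exp(2*d) - 3.49*exp(d) + 2.14)^2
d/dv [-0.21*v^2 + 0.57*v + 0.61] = 0.57 - 0.42*v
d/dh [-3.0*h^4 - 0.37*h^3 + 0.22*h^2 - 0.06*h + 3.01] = -12.0*h^3 - 1.11*h^2 + 0.44*h - 0.06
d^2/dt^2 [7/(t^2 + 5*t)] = 14*(-t*(t + 5) + (2*t + 5)^2)/(t^3*(t + 5)^3)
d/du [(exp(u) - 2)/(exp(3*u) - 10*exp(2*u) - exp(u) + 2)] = ((exp(u) - 2)*(-3*exp(2*u) + 20*exp(u) + 1) + exp(3*u) - 10*exp(2*u) - exp(u) + 2)*exp(u)/(exp(3*u) - 10*exp(2*u) - exp(u) + 2)^2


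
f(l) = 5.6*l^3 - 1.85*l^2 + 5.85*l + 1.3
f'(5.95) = 578.60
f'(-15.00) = 3841.35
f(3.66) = 272.49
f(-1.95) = -58.67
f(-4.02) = -415.92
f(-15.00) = -19402.70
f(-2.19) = -79.20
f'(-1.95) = 76.95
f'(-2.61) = 129.95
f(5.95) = 1150.22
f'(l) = 16.8*l^2 - 3.7*l + 5.85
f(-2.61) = -126.14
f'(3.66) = 217.35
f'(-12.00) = 2469.45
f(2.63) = 105.76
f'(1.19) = 25.24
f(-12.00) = -10012.10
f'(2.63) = 112.32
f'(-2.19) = 94.53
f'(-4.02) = 292.22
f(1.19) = 15.08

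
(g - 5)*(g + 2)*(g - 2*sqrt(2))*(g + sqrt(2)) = g^4 - 3*g^3 - sqrt(2)*g^3 - 14*g^2 + 3*sqrt(2)*g^2 + 12*g + 10*sqrt(2)*g + 40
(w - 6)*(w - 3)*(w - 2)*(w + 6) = w^4 - 5*w^3 - 30*w^2 + 180*w - 216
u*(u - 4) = u^2 - 4*u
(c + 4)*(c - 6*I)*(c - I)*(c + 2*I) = c^4 + 4*c^3 - 5*I*c^3 + 8*c^2 - 20*I*c^2 + 32*c - 12*I*c - 48*I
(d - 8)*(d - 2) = d^2 - 10*d + 16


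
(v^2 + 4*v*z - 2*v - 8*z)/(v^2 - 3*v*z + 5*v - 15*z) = (v^2 + 4*v*z - 2*v - 8*z)/(v^2 - 3*v*z + 5*v - 15*z)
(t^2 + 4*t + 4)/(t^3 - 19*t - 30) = (t + 2)/(t^2 - 2*t - 15)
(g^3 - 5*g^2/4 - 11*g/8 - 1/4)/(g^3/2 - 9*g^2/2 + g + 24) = (8*g^3 - 10*g^2 - 11*g - 2)/(4*(g^3 - 9*g^2 + 2*g + 48))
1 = 1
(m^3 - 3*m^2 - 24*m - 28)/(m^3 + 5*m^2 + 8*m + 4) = (m - 7)/(m + 1)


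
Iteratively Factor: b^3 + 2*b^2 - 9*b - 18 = (b - 3)*(b^2 + 5*b + 6) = (b - 3)*(b + 2)*(b + 3)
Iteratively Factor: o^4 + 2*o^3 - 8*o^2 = (o)*(o^3 + 2*o^2 - 8*o) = o*(o - 2)*(o^2 + 4*o) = o*(o - 2)*(o + 4)*(o)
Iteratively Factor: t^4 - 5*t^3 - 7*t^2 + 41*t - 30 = (t - 5)*(t^3 - 7*t + 6) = (t - 5)*(t + 3)*(t^2 - 3*t + 2) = (t - 5)*(t - 1)*(t + 3)*(t - 2)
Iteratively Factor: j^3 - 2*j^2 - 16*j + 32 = (j - 2)*(j^2 - 16) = (j - 2)*(j + 4)*(j - 4)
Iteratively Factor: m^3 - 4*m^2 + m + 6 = (m - 2)*(m^2 - 2*m - 3) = (m - 3)*(m - 2)*(m + 1)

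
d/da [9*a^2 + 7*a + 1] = 18*a + 7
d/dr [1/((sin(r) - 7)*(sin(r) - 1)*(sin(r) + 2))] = 3*(4*sin(r) + cos(r)^2 + 2)*cos(r)/((sin(r) - 7)^2*(sin(r) - 1)^2*(sin(r) + 2)^2)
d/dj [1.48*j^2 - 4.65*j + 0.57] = 2.96*j - 4.65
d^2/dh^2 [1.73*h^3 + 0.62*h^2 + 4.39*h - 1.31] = 10.38*h + 1.24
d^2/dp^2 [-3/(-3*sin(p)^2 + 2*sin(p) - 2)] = 6*(-18*sin(p)^4 + 9*sin(p)^3 + 37*sin(p)^2 - 20*sin(p) - 2)/(3*sin(p)^2 - 2*sin(p) + 2)^3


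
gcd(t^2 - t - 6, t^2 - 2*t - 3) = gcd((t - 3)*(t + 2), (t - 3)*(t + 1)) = t - 3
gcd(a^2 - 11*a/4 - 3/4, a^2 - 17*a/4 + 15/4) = a - 3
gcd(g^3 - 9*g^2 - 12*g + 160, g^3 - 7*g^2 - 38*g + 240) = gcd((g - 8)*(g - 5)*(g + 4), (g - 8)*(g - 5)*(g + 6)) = g^2 - 13*g + 40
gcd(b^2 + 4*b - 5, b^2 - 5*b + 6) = 1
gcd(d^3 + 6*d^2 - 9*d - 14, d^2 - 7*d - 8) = d + 1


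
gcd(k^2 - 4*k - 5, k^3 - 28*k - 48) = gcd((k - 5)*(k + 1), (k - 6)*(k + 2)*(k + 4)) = 1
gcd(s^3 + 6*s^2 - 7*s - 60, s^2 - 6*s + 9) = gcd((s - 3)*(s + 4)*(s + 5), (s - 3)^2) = s - 3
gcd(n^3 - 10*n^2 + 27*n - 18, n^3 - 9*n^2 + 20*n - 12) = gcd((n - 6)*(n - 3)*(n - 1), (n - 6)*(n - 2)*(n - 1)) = n^2 - 7*n + 6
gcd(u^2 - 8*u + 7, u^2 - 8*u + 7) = u^2 - 8*u + 7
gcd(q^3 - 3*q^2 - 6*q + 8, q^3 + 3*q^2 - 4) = q^2 + q - 2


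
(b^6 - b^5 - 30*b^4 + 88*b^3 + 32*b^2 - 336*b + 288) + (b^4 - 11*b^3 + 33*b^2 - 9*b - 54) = b^6 - b^5 - 29*b^4 + 77*b^3 + 65*b^2 - 345*b + 234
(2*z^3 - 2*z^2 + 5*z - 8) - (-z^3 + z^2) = 3*z^3 - 3*z^2 + 5*z - 8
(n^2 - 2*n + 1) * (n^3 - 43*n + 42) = n^5 - 2*n^4 - 42*n^3 + 128*n^2 - 127*n + 42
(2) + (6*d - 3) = 6*d - 1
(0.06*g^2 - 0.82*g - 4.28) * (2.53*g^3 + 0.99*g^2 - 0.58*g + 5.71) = 0.1518*g^5 - 2.0152*g^4 - 11.675*g^3 - 3.419*g^2 - 2.1998*g - 24.4388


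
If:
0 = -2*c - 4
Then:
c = -2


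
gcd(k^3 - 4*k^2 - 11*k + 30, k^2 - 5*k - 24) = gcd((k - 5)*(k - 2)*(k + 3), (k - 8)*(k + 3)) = k + 3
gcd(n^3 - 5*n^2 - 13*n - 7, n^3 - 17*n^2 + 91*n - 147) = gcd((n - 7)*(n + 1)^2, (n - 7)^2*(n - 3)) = n - 7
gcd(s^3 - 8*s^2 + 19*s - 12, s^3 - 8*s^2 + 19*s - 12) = s^3 - 8*s^2 + 19*s - 12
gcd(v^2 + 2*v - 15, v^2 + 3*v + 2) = 1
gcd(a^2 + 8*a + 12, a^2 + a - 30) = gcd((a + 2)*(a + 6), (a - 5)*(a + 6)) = a + 6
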